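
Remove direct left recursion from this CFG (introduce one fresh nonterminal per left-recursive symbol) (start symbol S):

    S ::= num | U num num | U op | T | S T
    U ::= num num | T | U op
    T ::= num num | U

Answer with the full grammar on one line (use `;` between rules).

Directly left-recursive nonterminals: S, U.
For S: α = {T}, β = {num, U num num, U op, T}. Rewrite as S → β S' and S' → α S' | ε.
For U: α = {op}, β = {num num, T}. Rewrite as U → β U' and U' → α U' | ε.

S ::= num S' | U num num S' | U op S' | T S'; U ::= num num U' | T U'; T ::= num num | U; S' ::= T S' | epsilon; U' ::= op U' | epsilon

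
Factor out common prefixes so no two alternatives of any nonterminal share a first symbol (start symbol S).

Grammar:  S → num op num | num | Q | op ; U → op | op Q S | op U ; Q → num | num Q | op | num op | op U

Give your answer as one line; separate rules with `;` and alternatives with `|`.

S → Q | op | num S'; U → op U'; Q → num Q' | op Q''; S' → op num | eps; U' → eps | Q S | U; Q' → eps | Q | op; Q'' → eps | U

S has alternatives sharing prefix 'num': factor to S → num S' with S' → op num | ε.
U has alternatives sharing prefix 'op': factor to U → op U' with U' → ε | Q S | U.
Q has alternatives sharing prefix 'num': factor to Q → num Q' with Q' → ε | Q | op.
Q has alternatives sharing prefix 'op': factor to Q → op Q'' with Q'' → ε | U.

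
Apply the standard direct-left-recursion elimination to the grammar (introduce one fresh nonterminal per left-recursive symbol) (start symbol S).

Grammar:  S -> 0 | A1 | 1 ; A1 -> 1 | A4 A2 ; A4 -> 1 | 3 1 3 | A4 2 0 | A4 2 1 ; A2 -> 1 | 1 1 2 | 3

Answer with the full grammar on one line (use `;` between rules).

S -> 0 | A1 | 1; A1 -> 1 | A4 A2; A4 -> 1 A4' | 3 1 3 A4'; A2 -> 1 | 1 1 2 | 3; A4' -> 2 0 A4' | 2 1 A4' | ε

Left recursion appears on A4.
For A4: α = {2 0, 2 1}, β = {1, 3 1 3}. Rewrite as A4 → β A4' and A4' → α A4' | ε.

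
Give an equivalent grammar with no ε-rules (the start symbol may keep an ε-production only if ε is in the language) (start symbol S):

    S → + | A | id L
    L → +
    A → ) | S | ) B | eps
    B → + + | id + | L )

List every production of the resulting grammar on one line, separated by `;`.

S → + | A | id L | eps; L → +; A → ) | S | ) B; B → + + | id + | L )

The nullable symbols are {A, S}.
ε ∈ L(G) since S is nullable, so keep S → ε.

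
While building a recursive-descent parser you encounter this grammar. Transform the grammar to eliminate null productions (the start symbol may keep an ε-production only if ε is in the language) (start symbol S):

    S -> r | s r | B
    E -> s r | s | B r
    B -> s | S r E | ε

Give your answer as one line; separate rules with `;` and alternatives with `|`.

Nullable set = {B, S}.
ε ∈ L(G) since S is nullable, so keep S → ε.
Expand every rule over subsets of its nullable positions: E → B r gives B r | r. B → S r E gives S r E | r E.

S -> r | s r | B | ε; E -> s r | s | B r | r; B -> s | S r E | r E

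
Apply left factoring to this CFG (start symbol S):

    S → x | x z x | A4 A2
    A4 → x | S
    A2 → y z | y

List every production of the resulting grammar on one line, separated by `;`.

S → A4 A2 | x S'; A4 → x | S; A2 → y A2'; S' → ε | z x; A2' → z | ε

S has alternatives sharing prefix 'x': factor to S → x S' with S' → ε | z x.
A2 has alternatives sharing prefix 'y': factor to A2 → y A2' with A2' → z | ε.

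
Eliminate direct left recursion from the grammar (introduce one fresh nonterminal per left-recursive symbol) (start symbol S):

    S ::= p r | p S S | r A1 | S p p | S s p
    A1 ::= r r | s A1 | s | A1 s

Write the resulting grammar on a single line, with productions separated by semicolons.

S, A1 are directly left-recursive.
For S: α = {p p, s p}, β = {p r, p S S, r A1}. Rewrite as S → β S' and S' → α S' | ε.
For A1: α = {s}, β = {r r, s A1, s}. Rewrite as A1 → β A1' and A1' → α A1' | ε.

S ::= p r S' | p S S S' | r A1 S'; A1 ::= r r A1' | s A1 A1' | s A1'; S' ::= p p S' | s p S' | ε; A1' ::= s A1' | ε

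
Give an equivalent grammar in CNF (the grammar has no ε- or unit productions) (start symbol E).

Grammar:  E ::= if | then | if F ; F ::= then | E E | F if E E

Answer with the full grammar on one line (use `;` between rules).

E ::= if | then | X1 F; F ::= then | E E | F Y1; X1 ::= if; Y1 ::= X1 Y2; Y2 ::= E E

Introduce a nonterminal for each terminal appearing in a rule of length ≥ 2: X1 → if.
Binarize each right-hand side of length ≥ 3 by chaining fresh nonterminals (Y1, Y2, …): affected rules were F → F X1 E E.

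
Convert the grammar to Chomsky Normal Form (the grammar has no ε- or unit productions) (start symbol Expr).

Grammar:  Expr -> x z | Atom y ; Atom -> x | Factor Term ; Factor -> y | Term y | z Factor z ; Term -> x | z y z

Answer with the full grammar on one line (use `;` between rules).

Introduce a nonterminal for each terminal appearing in a rule of length ≥ 2: X1 → x, X2 → z, X3 → y.
Binarize each right-hand side of length ≥ 3 by chaining fresh nonterminals (Y1, Y2, …): affected rules were Factor → X2 Factor X2; Term → X2 X3 X2.

Expr -> X1 X2 | Atom X3; Atom -> x | Factor Term; Factor -> y | Term X3 | X2 Y1; Term -> x | X2 Y2; X1 -> x; X2 -> z; X3 -> y; Y1 -> Factor X2; Y2 -> X3 X2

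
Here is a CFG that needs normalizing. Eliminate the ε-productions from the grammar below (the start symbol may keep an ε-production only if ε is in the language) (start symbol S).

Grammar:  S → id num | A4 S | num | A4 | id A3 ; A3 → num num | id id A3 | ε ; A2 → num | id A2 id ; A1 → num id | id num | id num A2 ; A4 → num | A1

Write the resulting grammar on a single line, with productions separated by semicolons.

S → id num | A4 S | num | A4 | id A3 | id; A3 → num num | id id A3 | id id; A2 → num | id A2 id; A1 → num id | id num | id num A2; A4 → num | A1

Nullable set = {A3}.
ε ∉ L(G), so no ε-production is kept.
Expand every rule over subsets of its nullable positions: S → id A3 gives id A3 | id. A3 → id id A3 gives id id A3 | id id.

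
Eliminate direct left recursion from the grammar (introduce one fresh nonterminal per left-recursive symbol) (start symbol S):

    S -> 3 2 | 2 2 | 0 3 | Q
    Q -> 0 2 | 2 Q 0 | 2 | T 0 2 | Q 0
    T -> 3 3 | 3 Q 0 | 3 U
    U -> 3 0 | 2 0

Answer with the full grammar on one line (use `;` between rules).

S -> 3 2 | 2 2 | 0 3 | Q; Q -> 0 2 Q' | 2 Q 0 Q' | 2 Q' | T 0 2 Q'; T -> 3 3 | 3 Q 0 | 3 U; U -> 3 0 | 2 0; Q' -> 0 Q' | ε

Q is directly left-recursive.
For Q: α = {0}, β = {0 2, 2 Q 0, 2, T 0 2}. Rewrite as Q → β Q' and Q' → α Q' | ε.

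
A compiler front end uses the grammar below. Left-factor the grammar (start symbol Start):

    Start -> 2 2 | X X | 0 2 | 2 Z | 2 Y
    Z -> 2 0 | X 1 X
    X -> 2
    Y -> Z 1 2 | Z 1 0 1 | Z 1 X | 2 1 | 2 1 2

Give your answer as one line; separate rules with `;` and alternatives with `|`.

Start -> X X | 0 2 | 2 Start1; Z -> 2 0 | X 1 X; X -> 2; Y -> Z 1 Y1 | 2 1 Y2; Start1 -> 2 | Z | Y; Y1 -> 2 | 0 1 | X; Y2 -> ε | 2

Start has alternatives sharing prefix '2': factor to Start → 2 Start1 with Start1 → 2 | Z | Y.
Y has alternatives sharing prefix 'Z 1': factor to Y → Z 1 Y1 with Y1 → 2 | 0 1 | X.
Y has alternatives sharing prefix '2 1': factor to Y → 2 1 Y2 with Y2 → ε | 2.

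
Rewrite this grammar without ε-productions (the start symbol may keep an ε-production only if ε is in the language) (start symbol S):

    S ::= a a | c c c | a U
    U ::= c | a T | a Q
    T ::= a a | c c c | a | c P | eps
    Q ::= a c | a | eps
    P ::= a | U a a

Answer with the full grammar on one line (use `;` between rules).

Nullable nonterminals: {Q, T}.
ε ∉ L(G), so no ε-production is kept.
Add the nullable-subset variants: U → a T gives a T | a.

S ::= a a | c c c | a U; U ::= c | a T | a | a Q; T ::= a a | c c c | a | c P; Q ::= a c | a; P ::= a | U a a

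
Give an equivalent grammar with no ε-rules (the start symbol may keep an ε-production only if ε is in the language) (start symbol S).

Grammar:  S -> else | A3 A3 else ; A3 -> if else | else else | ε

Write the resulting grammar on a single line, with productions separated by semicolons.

S -> else | A3 A3 else | A3 else; A3 -> if else | else else

Nullable set = {A3}.
ε ∉ L(G), so no ε-production is kept.
Expand every rule over subsets of its nullable positions: S → A3 A3 else gives A3 A3 else | A3 else.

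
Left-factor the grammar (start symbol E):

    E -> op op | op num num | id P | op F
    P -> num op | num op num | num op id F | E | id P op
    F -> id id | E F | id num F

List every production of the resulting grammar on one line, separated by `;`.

E has alternatives sharing prefix 'op': factor to E → op E' with E' → op | num num | F.
P has alternatives sharing prefix 'num op': factor to P → num op P' with P' → ε | num | id F.
F has alternatives sharing prefix 'id': factor to F → id F' with F' → id | num F.

E -> id P | op E'; P -> E | id P op | num op P'; F -> E F | id F'; E' -> op | num num | F; P' -> ε | num | id F; F' -> id | num F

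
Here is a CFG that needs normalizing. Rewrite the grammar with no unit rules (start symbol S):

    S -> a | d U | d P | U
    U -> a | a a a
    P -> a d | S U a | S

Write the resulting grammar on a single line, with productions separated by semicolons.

S -> a | a a a | d U | d P; U -> a | a a a; P -> a | a a a | d U | d P | a d | S U a

Unit pairs: P ⇒* {S, U}; S ⇒* {U}.
Replace each nonterminal's rules with the union of the non-unit rules of every nonterminal it unit-derives.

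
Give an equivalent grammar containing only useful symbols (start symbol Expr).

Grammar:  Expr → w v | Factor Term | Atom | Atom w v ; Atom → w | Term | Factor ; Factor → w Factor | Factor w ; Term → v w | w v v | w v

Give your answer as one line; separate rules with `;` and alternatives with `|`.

Expr → w v | Atom | Atom w v; Atom → w | Term; Term → v w | w v v | w v

Generating nonterminals: {Atom, Expr, Term}.
Reachable from Expr after that: {Atom, Expr, Term}.
Removed useless symbols: {Factor} and every production mentioning them.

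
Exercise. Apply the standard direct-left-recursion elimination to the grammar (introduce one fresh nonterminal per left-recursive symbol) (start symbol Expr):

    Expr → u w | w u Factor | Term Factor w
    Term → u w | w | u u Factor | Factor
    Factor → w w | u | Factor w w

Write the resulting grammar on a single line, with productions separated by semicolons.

Expr → u w | w u Factor | Term Factor w; Term → u w | w | u u Factor | Factor; Factor → w w Factor1 | u Factor1; Factor1 → w w Factor1 | epsilon

Directly left-recursive nonterminal: Factor.
For Factor: α = {w w}, β = {w w, u}. Rewrite as Factor → β Factor1 and Factor1 → α Factor1 | ε.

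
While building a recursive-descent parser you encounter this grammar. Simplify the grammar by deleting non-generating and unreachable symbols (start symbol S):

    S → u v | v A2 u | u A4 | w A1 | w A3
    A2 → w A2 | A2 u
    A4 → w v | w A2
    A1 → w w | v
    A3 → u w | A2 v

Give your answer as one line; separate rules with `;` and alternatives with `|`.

Generating nonterminals: {A1, A3, A4, S}.
Reachable from S after that: {A1, A3, A4, S}.
Removed useless symbols: {A2} and every production mentioning them.

S → u v | u A4 | w A1 | w A3; A4 → w v; A1 → w w | v; A3 → u w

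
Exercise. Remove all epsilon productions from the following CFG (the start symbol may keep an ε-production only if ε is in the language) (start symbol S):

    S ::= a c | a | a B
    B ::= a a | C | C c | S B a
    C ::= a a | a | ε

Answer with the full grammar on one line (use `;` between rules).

S ::= a c | a | a B; B ::= a a | C | C c | c | S B a | S a; C ::= a a | a

Nullable set = {B, C}.
ε ∉ L(G), so no ε-production is kept.
Expand every rule over subsets of its nullable positions: B → C c gives C c | c. B → S B a gives S B a | S a.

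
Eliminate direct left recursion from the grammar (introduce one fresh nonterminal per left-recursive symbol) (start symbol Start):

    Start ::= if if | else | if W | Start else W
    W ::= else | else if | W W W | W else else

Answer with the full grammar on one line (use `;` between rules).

Start, W are directly left-recursive.
For Start: α = {else W}, β = {if if, else, if W}. Rewrite as Start → β Start1 and Start1 → α Start1 | ε.
For W: α = {W W, else else}, β = {else, else if}. Rewrite as W → β W1 and W1 → α W1 | ε.

Start ::= if if Start1 | else Start1 | if W Start1; W ::= else W1 | else if W1; Start1 ::= else W Start1 | ε; W1 ::= W W W1 | else else W1 | ε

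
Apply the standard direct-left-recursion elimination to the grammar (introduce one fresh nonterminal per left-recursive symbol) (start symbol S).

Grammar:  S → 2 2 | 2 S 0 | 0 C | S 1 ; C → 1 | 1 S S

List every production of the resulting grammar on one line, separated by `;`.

S is directly left-recursive.
For S: α = {1}, β = {2 2, 2 S 0, 0 C}. Rewrite as S → β S' and S' → α S' | ε.

S → 2 2 S' | 2 S 0 S' | 0 C S'; C → 1 | 1 S S; S' → 1 S' | ε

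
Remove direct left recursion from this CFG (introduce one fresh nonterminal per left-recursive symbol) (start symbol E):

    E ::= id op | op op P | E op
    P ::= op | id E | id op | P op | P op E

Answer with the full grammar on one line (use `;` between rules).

E, P are directly left-recursive.
For E: α = {op}, β = {id op, op op P}. Rewrite as E → β E' and E' → α E' | ε.
For P: α = {op, op E}, β = {op, id E, id op}. Rewrite as P → β P' and P' → α P' | ε.

E ::= id op E' | op op P E'; P ::= op P' | id E P' | id op P'; E' ::= op E' | ε; P' ::= op P' | op E P' | ε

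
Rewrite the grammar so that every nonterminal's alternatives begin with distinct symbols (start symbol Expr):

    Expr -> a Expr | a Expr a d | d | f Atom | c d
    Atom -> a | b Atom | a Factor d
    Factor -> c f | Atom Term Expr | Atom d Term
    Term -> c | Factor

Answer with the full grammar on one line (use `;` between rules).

Expr -> d | f Atom | c d | a Expr Expr1; Atom -> b Atom | a Atom1; Factor -> c f | Atom Factor1; Term -> c | Factor; Expr1 -> ε | a d; Atom1 -> ε | Factor d; Factor1 -> Term Expr | d Term

Expr has alternatives sharing prefix 'a Expr': factor to Expr → a Expr Expr1 with Expr1 → ε | a d.
Atom has alternatives sharing prefix 'a': factor to Atom → a Atom1 with Atom1 → ε | Factor d.
Factor has alternatives sharing prefix 'Atom': factor to Factor → Atom Factor1 with Factor1 → Term Expr | d Term.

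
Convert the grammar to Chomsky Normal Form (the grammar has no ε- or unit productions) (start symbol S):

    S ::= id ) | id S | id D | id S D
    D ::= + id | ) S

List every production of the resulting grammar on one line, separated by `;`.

S ::= X1 X2 | X1 S | X1 D | X1 Y1; D ::= X3 X1 | X2 S; X1 ::= id; X2 ::= ); X3 ::= +; Y1 ::= S D

Introduce a nonterminal for each terminal appearing in a rule of length ≥ 2: X1 → id, X2 → ), X3 → +.
Binarize each right-hand side of length ≥ 3 by chaining fresh nonterminals (Y1, Y2, …): affected rules were S → X1 S D.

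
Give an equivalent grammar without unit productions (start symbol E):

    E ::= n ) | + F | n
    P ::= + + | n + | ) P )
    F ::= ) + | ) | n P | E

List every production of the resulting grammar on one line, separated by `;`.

E ::= n ) | + F | n; P ::= + + | n + | ) P ); F ::= n ) | + F | n | ) + | ) | n P

Unit pairs: F ⇒* {E}.
For every A with A ⇒* B via unit rules, add B's non-unit alternatives to A; then delete every rule of the form X → Y.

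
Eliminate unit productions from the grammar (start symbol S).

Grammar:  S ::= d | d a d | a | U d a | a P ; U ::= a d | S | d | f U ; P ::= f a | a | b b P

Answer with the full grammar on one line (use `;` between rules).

Unit pairs: U ⇒* {S}.
Replace each nonterminal's rules with the union of the non-unit rules of every nonterminal it unit-derives.

S ::= d | d a d | a | U d a | a P; U ::= a d | d | f U | d a d | a | U d a | a P; P ::= f a | a | b b P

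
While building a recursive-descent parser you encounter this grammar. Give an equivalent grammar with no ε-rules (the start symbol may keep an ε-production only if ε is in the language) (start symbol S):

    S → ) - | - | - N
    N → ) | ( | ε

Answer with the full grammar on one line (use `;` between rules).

S → ) - | - | - N; N → ) | (

Nullable set = {N}.
ε ∉ L(G), so no ε-production is kept.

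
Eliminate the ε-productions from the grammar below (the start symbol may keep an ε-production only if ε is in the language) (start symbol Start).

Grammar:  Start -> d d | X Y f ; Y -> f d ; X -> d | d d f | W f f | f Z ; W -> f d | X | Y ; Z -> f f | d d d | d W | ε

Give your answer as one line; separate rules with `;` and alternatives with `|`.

Nullable nonterminals: {Z}.
ε ∉ L(G), so no ε-production is kept.
For each production, add variants omitting each subset of nullable occurrences: X → f Z gives f Z | f.

Start -> d d | X Y f; Y -> f d; X -> d | d d f | W f f | f Z | f; W -> f d | X | Y; Z -> f f | d d d | d W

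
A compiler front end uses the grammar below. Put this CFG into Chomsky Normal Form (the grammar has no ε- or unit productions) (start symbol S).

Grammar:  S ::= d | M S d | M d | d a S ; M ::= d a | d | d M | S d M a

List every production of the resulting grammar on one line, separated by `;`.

S ::= d | M Y1 | M X1 | X1 Y2; M ::= X1 X2 | d | X1 M | S Y3; X1 ::= d; X2 ::= a; Y1 ::= S X1; Y2 ::= X2 S; Y3 ::= X1 Y4; Y4 ::= M X2

Introduce a nonterminal for each terminal appearing in a rule of length ≥ 2: X1 → d, X2 → a.
Binarize each right-hand side of length ≥ 3 by chaining fresh nonterminals (Y1, Y2, …): affected rules were S → M S X1; S → X1 X2 S; M → S X1 M X2.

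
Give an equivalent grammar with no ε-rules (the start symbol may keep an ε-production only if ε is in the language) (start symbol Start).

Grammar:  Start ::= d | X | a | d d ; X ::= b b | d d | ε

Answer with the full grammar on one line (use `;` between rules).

Nullable set = {Start, X}.
ε ∈ L(G) since Start is nullable, so keep Start → ε.

Start ::= d | X | a | d d | ε; X ::= b b | d d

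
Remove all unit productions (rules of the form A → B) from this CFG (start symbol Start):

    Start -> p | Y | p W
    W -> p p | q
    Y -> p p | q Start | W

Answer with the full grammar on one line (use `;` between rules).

Start -> p | p W | p p | q | q Start; W -> p p | q; Y -> p p | q | q Start

Unit pairs: Start ⇒* {W, Y}; Y ⇒* {W}.
For every A with A ⇒* B via unit rules, add B's non-unit alternatives to A; then delete every rule of the form X → Y.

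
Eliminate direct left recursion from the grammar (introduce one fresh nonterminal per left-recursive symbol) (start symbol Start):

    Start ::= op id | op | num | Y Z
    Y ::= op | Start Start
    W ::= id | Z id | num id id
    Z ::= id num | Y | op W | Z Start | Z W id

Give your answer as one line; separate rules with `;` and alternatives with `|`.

Directly left-recursive nonterminal: Z.
For Z: α = {Start, W id}, β = {id num, Y, op W}. Rewrite as Z → β Z1 and Z1 → α Z1 | ε.

Start ::= op id | op | num | Y Z; Y ::= op | Start Start; W ::= id | Z id | num id id; Z ::= id num Z1 | Y Z1 | op W Z1; Z1 ::= Start Z1 | W id Z1 | ε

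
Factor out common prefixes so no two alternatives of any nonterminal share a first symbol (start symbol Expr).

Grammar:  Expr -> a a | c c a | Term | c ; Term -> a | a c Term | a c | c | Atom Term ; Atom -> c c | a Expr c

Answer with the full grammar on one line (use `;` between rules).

Expr -> a a | Term | c Expr1; Term -> c | Atom Term | a Term1; Atom -> c c | a Expr c; Expr1 -> c a | epsilon; Term1 -> epsilon | c Term11; Term11 -> Term | epsilon

Expr has alternatives sharing prefix 'c': factor to Expr → c Expr1 with Expr1 → c a | ε.
Term has alternatives sharing prefix 'a': factor to Term → a Term1 with Term1 → ε | c Term | c.
Term1 has alternatives sharing prefix 'c': factor to Term1 → c Term11 with Term11 → Term | ε.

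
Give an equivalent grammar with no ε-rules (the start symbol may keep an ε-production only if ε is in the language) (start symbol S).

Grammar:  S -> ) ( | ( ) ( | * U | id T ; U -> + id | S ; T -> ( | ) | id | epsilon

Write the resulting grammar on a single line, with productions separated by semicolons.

S -> ) ( | ( ) ( | * U | id T | id; U -> + id | S; T -> ( | ) | id

Nullable nonterminals: {T}.
ε ∉ L(G), so no ε-production is kept.
For each production, add variants omitting each subset of nullable occurrences: S → id T gives id T | id.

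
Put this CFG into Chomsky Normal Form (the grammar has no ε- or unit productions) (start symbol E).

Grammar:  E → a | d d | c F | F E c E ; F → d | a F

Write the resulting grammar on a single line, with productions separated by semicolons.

E → a | X1 X1 | X2 F | F Y1; F → d | X3 F; X1 → d; X2 → c; X3 → a; Y1 → E Y2; Y2 → X2 E

Introduce a nonterminal for each terminal appearing in a rule of length ≥ 2: X1 → d, X2 → c, X3 → a.
Binarize each right-hand side of length ≥ 3 by chaining fresh nonterminals (Y1, Y2, …): affected rules were E → F E X2 E.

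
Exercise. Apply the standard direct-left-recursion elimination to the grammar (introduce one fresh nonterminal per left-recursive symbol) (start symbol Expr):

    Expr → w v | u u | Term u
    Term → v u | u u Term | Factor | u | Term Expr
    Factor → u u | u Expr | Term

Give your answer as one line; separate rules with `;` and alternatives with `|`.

Directly left-recursive nonterminal: Term.
For Term: α = {Expr}, β = {v u, u u Term, Factor, u}. Rewrite as Term → β Term1 and Term1 → α Term1 | ε.

Expr → w v | u u | Term u; Term → v u Term1 | u u Term Term1 | Factor Term1 | u Term1; Factor → u u | u Expr | Term; Term1 → Expr Term1 | ε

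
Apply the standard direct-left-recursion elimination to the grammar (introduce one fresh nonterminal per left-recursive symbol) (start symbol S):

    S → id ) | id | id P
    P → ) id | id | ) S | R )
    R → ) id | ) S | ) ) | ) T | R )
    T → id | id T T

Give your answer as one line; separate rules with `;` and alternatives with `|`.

S → id ) | id | id P; P → ) id | id | ) S | R ); R → ) id R' | ) S R' | ) ) R' | ) T R'; T → id | id T T; R' → ) R' | ε

Left recursion appears on R.
For R: α = {)}, β = {) id, ) S, ) ), ) T}. Rewrite as R → β R' and R' → α R' | ε.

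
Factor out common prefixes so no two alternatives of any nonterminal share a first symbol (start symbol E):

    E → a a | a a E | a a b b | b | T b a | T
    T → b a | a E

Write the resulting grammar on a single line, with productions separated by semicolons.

E has alternatives sharing prefix 'a a': factor to E → a a E' with E' → ε | E | b b.
E has alternatives sharing prefix 'T': factor to E → T E'' with E'' → b a | ε.

E → b | a a E' | T E''; T → b a | a E; E' → ε | E | b b; E'' → b a | ε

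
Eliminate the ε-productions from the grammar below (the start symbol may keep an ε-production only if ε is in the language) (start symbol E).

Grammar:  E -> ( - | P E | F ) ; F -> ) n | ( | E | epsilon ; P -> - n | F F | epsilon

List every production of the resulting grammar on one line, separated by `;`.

E -> ( - | P E | F ) | ); F -> ) n | ( | E; P -> - n | F F | F

The nullable symbols are {F, P}.
ε ∉ L(G), so no ε-production is kept.
Add the nullable-subset variants: E → F ) gives F ) | ). P → F F gives F F | F.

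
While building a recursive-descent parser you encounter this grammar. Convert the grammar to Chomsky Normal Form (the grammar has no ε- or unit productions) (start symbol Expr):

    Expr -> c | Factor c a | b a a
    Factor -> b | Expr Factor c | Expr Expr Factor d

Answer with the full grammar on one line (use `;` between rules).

Expr -> c | Factor Y1 | X3 Y2; Factor -> b | Expr Y3 | Expr Y4; X1 -> c; X2 -> a; X3 -> b; X4 -> d; Y1 -> X1 X2; Y2 -> X2 X2; Y3 -> Factor X1; Y4 -> Expr Y5; Y5 -> Factor X4

Introduce a nonterminal for each terminal appearing in a rule of length ≥ 2: X1 → c, X2 → a, X3 → b, X4 → d.
Binarize each right-hand side of length ≥ 3 by chaining fresh nonterminals (Y1, Y2, …): affected rules were Expr → Factor X1 X2; Expr → X3 X2 X2; Factor → Expr Factor X1; Factor → Expr Expr Factor X4.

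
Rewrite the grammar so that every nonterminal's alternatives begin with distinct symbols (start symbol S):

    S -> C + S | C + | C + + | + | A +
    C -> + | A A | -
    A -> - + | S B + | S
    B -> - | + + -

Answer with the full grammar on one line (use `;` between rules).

S has alternatives sharing prefix 'C +': factor to S → C + S' with S' → S | ε | +.
A has alternatives sharing prefix 'S': factor to A → S A' with A' → B + | ε.

S -> + | A + | C + S'; C -> + | A A | -; A -> - + | S A'; B -> - | + + -; S' -> S | ε | +; A' -> B + | ε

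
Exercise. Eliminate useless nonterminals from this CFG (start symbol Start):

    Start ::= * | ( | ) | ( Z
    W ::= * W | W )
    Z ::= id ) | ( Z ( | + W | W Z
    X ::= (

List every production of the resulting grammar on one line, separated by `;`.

Generating nonterminals: {Start, X, Z}.
Reachable from Start after that: {Start, Z}.
Removed useless symbols: {W, X} and every production mentioning them.

Start ::= * | ( | ) | ( Z; Z ::= id ) | ( Z (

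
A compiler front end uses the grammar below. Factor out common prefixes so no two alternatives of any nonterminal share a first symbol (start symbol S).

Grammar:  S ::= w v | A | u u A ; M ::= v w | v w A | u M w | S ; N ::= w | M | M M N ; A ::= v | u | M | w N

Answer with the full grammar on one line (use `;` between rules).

M has alternatives sharing prefix 'v w': factor to M → v w M' with M' → ε | A.
N has alternatives sharing prefix 'M': factor to N → M N' with N' → ε | M N.

S ::= w v | A | u u A; M ::= u M w | S | v w M'; N ::= w | M N'; A ::= v | u | M | w N; M' ::= ε | A; N' ::= ε | M N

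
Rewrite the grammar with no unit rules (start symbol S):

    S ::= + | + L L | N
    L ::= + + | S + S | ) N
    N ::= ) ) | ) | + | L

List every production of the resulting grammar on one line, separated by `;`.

Unit pairs: N ⇒* {L}; S ⇒* {L, N}.
Replace each nonterminal's rules with the union of the non-unit rules of every nonterminal it unit-derives.

S ::= + + | S + S | ) N | + | + L L | ) ) | ); L ::= + + | S + S | ) N; N ::= + + | S + S | ) N | ) ) | ) | +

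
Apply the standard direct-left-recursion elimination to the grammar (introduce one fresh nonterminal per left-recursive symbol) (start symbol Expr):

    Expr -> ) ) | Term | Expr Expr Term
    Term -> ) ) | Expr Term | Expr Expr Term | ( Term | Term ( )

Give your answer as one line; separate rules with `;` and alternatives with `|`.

Expr -> ) ) Expr1 | Term Expr1; Term -> ) ) Term1 | Expr Term Term1 | Expr Expr Term Term1 | ( Term Term1; Expr1 -> Expr Term Expr1 | epsilon; Term1 -> ( ) Term1 | epsilon

Left recursion appears on Expr, Term.
For Expr: α = {Expr Term}, β = {) ), Term}. Rewrite as Expr → β Expr1 and Expr1 → α Expr1 | ε.
For Term: α = {( )}, β = {) ), Expr Term, Expr Expr Term, ( Term}. Rewrite as Term → β Term1 and Term1 → α Term1 | ε.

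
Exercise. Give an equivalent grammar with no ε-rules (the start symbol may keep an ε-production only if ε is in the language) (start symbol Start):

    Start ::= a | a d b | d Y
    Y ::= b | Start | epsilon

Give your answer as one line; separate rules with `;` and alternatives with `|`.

Start ::= a | a d b | d Y | d; Y ::= b | Start

The nullable symbols are {Y}.
ε ∉ L(G), so no ε-production is kept.
Add the nullable-subset variants: Start → d Y gives d Y | d.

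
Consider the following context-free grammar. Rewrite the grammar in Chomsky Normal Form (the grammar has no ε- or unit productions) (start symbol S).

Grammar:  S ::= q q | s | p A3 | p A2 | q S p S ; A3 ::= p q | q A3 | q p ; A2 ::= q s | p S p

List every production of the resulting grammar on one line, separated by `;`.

Introduce a nonterminal for each terminal appearing in a rule of length ≥ 2: X1 → q, X2 → p, X3 → s.
Binarize each right-hand side of length ≥ 3 by chaining fresh nonterminals (Y1, Y2, …): affected rules were S → X1 S X2 S; A2 → X2 S X2.

S ::= X1 X1 | s | X2 A3 | X2 A2 | X1 Y1; A3 ::= X2 X1 | X1 A3 | X1 X2; A2 ::= X1 X3 | X2 Y3; X1 ::= q; X2 ::= p; X3 ::= s; Y1 ::= S Y2; Y2 ::= X2 S; Y3 ::= S X2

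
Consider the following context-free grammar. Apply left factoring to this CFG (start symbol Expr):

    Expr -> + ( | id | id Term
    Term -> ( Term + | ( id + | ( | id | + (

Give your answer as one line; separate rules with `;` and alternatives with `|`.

Expr has alternatives sharing prefix 'id': factor to Expr → id Expr1 with Expr1 → ε | Term.
Term has alternatives sharing prefix '(': factor to Term → ( Term1 with Term1 → Term + | id + | ε.

Expr -> + ( | id Expr1; Term -> id | + ( | ( Term1; Expr1 -> ε | Term; Term1 -> Term + | id + | ε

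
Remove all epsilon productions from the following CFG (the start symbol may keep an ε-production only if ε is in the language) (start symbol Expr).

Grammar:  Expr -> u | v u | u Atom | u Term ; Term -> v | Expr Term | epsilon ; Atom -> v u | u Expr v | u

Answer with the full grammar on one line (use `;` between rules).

Nullable set = {Term}.
ε ∉ L(G), so no ε-production is kept.
For each production, add variants omitting each subset of nullable occurrences: Term → Expr Term gives Expr Term | Expr.

Expr -> u | v u | u Atom | u Term; Term -> v | Expr Term | Expr; Atom -> v u | u Expr v | u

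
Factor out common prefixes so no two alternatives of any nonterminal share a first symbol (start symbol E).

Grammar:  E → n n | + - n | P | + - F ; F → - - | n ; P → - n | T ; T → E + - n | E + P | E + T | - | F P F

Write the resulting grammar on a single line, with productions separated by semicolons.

E has alternatives sharing prefix '+ -': factor to E → + - E' with E' → n | F.
T has alternatives sharing prefix 'E +': factor to T → E + T' with T' → - n | P | T.

E → n n | P | + - E'; F → - - | n; P → - n | T; T → - | F P F | E + T'; E' → n | F; T' → - n | P | T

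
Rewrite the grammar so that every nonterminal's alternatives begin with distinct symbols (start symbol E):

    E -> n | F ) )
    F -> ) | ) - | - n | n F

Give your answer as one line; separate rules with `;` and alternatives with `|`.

F has alternatives sharing prefix ')': factor to F → ) F' with F' → ε | -.

E -> n | F ) ); F -> - n | n F | ) F'; F' -> ε | -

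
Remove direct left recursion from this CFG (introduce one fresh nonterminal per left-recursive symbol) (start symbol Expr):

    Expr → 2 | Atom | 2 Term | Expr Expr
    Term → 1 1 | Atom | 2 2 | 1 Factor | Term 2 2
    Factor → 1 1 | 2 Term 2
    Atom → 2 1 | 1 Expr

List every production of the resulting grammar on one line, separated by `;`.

Expr, Term are directly left-recursive.
For Expr: α = {Expr}, β = {2, Atom, 2 Term}. Rewrite as Expr → β Expr1 and Expr1 → α Expr1 | ε.
For Term: α = {2 2}, β = {1 1, Atom, 2 2, 1 Factor}. Rewrite as Term → β Term1 and Term1 → α Term1 | ε.

Expr → 2 Expr1 | Atom Expr1 | 2 Term Expr1; Term → 1 1 Term1 | Atom Term1 | 2 2 Term1 | 1 Factor Term1; Factor → 1 1 | 2 Term 2; Atom → 2 1 | 1 Expr; Expr1 → Expr Expr1 | epsilon; Term1 → 2 2 Term1 | epsilon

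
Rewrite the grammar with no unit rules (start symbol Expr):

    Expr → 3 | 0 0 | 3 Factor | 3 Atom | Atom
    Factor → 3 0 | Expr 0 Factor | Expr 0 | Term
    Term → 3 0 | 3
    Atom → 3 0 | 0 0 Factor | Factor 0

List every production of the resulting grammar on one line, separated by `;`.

Expr → 3 0 | 0 0 Factor | Factor 0 | 3 | 0 0 | 3 Factor | 3 Atom; Factor → 3 0 | 3 | Expr 0 Factor | Expr 0; Term → 3 0 | 3; Atom → 3 0 | 0 0 Factor | Factor 0

Unit pairs: Expr ⇒* {Atom}; Factor ⇒* {Term}.
For each unit pair (A, B), copy every non-unit production of B to A, then drop all unit productions.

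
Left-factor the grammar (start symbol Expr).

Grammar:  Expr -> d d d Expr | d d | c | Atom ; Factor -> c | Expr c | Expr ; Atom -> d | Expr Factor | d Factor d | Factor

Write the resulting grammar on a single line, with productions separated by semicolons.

Expr -> c | Atom | d d Expr1; Factor -> c | Expr Factor1; Atom -> Expr Factor | Factor | d Atom1; Expr1 -> d Expr | eps; Factor1 -> c | eps; Atom1 -> eps | Factor d

Expr has alternatives sharing prefix 'd d': factor to Expr → d d Expr1 with Expr1 → d Expr | ε.
Factor has alternatives sharing prefix 'Expr': factor to Factor → Expr Factor1 with Factor1 → c | ε.
Atom has alternatives sharing prefix 'd': factor to Atom → d Atom1 with Atom1 → ε | Factor d.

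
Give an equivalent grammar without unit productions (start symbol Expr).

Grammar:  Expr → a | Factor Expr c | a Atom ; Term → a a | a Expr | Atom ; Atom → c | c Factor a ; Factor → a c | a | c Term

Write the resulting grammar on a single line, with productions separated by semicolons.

Expr → a | Factor Expr c | a Atom; Term → a a | a Expr | c | c Factor a; Atom → c | c Factor a; Factor → a c | a | c Term

Unit pairs: Term ⇒* {Atom}.
Replace each nonterminal's rules with the union of the non-unit rules of every nonterminal it unit-derives.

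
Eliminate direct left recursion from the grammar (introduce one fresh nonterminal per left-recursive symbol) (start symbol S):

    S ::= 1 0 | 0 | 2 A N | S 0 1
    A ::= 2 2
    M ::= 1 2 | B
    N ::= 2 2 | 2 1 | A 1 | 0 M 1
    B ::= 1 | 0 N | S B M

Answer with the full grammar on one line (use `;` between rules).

S is directly left-recursive.
For S: α = {0 1}, β = {1 0, 0, 2 A N}. Rewrite as S → β S' and S' → α S' | ε.

S ::= 1 0 S' | 0 S' | 2 A N S'; A ::= 2 2; M ::= 1 2 | B; N ::= 2 2 | 2 1 | A 1 | 0 M 1; B ::= 1 | 0 N | S B M; S' ::= 0 1 S' | ε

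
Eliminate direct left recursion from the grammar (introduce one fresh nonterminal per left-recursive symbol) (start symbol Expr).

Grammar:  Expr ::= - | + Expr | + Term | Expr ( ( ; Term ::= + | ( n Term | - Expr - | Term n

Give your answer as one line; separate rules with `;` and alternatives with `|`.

Directly left-recursive nonterminals: Expr, Term.
For Expr: α = {( (}, β = {-, + Expr, + Term}. Rewrite as Expr → β Expr1 and Expr1 → α Expr1 | ε.
For Term: α = {n}, β = {+, ( n Term, - Expr -}. Rewrite as Term → β Term1 and Term1 → α Term1 | ε.

Expr ::= - Expr1 | + Expr Expr1 | + Term Expr1; Term ::= + Term1 | ( n Term Term1 | - Expr - Term1; Expr1 ::= ( ( Expr1 | ε; Term1 ::= n Term1 | ε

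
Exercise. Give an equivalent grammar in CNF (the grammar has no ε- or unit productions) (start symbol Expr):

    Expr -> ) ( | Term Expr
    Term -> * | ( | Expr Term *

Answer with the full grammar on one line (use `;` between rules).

Introduce a nonterminal for each terminal appearing in a rule of length ≥ 2: X1 → ), X2 → (, X3 → *.
Binarize each right-hand side of length ≥ 3 by chaining fresh nonterminals (Y1, Y2, …): affected rules were Term → Expr Term X3.

Expr -> X1 X2 | Term Expr; Term -> * | ( | Expr Y1; X1 -> ); X2 -> (; X3 -> *; Y1 -> Term X3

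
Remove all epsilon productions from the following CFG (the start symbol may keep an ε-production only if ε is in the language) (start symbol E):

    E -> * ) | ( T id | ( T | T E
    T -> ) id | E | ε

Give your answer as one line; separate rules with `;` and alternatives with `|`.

Nullable nonterminals: {T}.
ε ∉ L(G), so no ε-production is kept.
Expand every rule over subsets of its nullable positions: E → ( T id gives ( T id | ( id. E → ( T gives ( T | (.

E -> * ) | ( T id | ( id | ( T | ( | T E; T -> ) id | E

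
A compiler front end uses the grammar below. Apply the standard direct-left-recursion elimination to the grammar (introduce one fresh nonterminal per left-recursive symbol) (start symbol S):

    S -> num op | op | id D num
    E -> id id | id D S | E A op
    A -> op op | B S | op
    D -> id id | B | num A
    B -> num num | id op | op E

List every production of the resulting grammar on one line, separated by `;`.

S -> num op | op | id D num; E -> id id E' | id D S E'; A -> op op | B S | op; D -> id id | B | num A; B -> num num | id op | op E; E' -> A op E' | ε

E is directly left-recursive.
For E: α = {A op}, β = {id id, id D S}. Rewrite as E → β E' and E' → α E' | ε.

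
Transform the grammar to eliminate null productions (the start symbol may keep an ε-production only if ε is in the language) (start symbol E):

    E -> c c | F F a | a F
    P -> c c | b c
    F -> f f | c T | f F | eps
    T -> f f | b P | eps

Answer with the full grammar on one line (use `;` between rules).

The nullable symbols are {F, T}.
ε ∉ L(G), so no ε-production is kept.
Add the nullable-subset variants: E → F F a gives F F a | F a | a. F → c T gives c T | c. F → f F gives f F | f.

E -> c c | F F a | F a | a | a F; P -> c c | b c; F -> f f | c T | c | f F | f; T -> f f | b P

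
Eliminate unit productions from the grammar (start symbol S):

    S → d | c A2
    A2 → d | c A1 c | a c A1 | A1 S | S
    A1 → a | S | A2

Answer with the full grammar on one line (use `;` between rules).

S → d | c A2; A2 → d | c A1 c | a c A1 | A1 S | c A2; A1 → d | c A1 c | a c A1 | A1 S | a | c A2

Unit pairs: A1 ⇒* {A2, S}; A2 ⇒* {S}.
Replace each nonterminal's rules with the union of the non-unit rules of every nonterminal it unit-derives.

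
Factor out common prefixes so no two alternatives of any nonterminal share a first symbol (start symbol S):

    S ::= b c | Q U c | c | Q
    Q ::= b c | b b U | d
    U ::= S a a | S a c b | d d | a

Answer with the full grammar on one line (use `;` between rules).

S has alternatives sharing prefix 'Q': factor to S → Q S' with S' → U c | ε.
Q has alternatives sharing prefix 'b': factor to Q → b Q' with Q' → c | b U.
U has alternatives sharing prefix 'S a': factor to U → S a U' with U' → a | c b.

S ::= b c | c | Q S'; Q ::= d | b Q'; U ::= d d | a | S a U'; S' ::= U c | ε; Q' ::= c | b U; U' ::= a | c b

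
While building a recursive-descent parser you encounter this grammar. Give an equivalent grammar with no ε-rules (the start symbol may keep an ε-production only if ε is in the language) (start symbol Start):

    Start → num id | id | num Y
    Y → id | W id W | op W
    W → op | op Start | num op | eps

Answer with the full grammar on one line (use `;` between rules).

Nullable set = {W}.
ε ∉ L(G), so no ε-production is kept.
For each production, add variants omitting each subset of nullable occurrences: Y → W id W gives W id W | W id | id W. Y → op W gives op W | op.

Start → num id | id | num Y; Y → id | W id W | W id | id W | op W | op; W → op | op Start | num op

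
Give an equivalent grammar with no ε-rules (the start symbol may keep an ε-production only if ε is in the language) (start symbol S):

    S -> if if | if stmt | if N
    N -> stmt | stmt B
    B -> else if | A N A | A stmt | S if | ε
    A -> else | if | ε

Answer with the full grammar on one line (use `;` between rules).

S -> if if | if stmt | if N; N -> stmt | stmt B; B -> else if | A N A | A N | N A | N | A stmt | stmt | S if; A -> else | if

Nullable set = {A, B}.
ε ∉ L(G), so no ε-production is kept.
For each production, add variants omitting each subset of nullable occurrences: B → A N A gives A N A | A N | N A | N. B → A stmt gives A stmt | stmt.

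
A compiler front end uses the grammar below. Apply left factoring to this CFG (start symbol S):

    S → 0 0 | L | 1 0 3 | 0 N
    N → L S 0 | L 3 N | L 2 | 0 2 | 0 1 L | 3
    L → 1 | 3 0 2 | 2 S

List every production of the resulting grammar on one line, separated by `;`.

S → L | 1 0 3 | 0 S'; N → 3 | L N' | 0 N''; L → 1 | 3 0 2 | 2 S; S' → 0 | N; N' → S 0 | 3 N | 2; N'' → 2 | 1 L

S has alternatives sharing prefix '0': factor to S → 0 S' with S' → 0 | N.
N has alternatives sharing prefix 'L': factor to N → L N' with N' → S 0 | 3 N | 2.
N has alternatives sharing prefix '0': factor to N → 0 N'' with N'' → 2 | 1 L.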